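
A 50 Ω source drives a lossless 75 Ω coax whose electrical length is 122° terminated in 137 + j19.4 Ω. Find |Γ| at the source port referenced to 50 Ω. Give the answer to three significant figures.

|Γ| ≈ 0.249

tan(βl) = -1.6
Z_in = Z_0·(Z_L + jZ_0·tanβl)/(Z_0 + jZ_L·tanβl) = 46.3 + j24.5 Ω
Γ_s = (Z_in − Z_s)/(Z_in + Z_s) = (-3.73 + j24.5)/(96.3 + j24.5), |Γ_s| = 0.249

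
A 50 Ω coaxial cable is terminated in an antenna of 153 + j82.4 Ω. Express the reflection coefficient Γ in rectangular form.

Γ ≈ 0.577 + j0.172

Γ = (Z_L − Z_0)/(Z_L + Z_0) = (103 + j82.4)/(203 + j82.4)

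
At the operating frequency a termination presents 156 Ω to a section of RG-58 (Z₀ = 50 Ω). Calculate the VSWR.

VSWR ≈ 3.12

For a purely resistive load, VSWR = R_L/Z_0 or Z_0/R_L (whichever > 1) = 156/50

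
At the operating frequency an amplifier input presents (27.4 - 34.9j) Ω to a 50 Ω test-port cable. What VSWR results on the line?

VSWR ≈ 2.92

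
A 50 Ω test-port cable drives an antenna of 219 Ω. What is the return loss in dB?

RL ≈ 4.04 dB

Γ = (219 − 50)/(219 + 50) = 0.628
RL = −20·log₁₀|Γ| = −20·log₁₀(0.628)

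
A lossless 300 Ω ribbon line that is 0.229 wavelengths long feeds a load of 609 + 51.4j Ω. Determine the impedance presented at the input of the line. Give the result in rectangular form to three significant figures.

Z_in ≈ 150 − j42.7 Ω

βl = 2π × 0.229 = 82.4°
tan(βl) = tan(82.4°) = 7.53
Z_in = Z_0·(Z_L + jZ_0·tanβl)/(Z_0 + jZ_L·tanβl)
     = 300·(609 + j2310)/(-87.3 + j4590)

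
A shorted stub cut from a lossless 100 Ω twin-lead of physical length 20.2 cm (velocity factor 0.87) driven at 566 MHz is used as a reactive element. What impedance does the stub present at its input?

Z_in ≈ −j41 Ω

λ = v/f = 0.87·c / 566 MHz = 0.461 m
βl = 2π·l/λ = 2π × 0.438 = 158°
tan(βl) = -0.41
For a shorted stub, Z_in = jZ_0·tan(βl)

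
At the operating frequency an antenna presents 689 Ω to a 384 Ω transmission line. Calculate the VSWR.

VSWR ≈ 1.79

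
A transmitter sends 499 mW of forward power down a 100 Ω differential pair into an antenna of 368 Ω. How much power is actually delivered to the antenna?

P_delivered ≈ 335 mW

Γ = (368 − 100)/(368 + 100) = 0.573
|Γ|² = 0.328
P_refl = |Γ|²·P_inc = 164 mW, P_del = (1 − |Γ|²)·P_inc = 335 mW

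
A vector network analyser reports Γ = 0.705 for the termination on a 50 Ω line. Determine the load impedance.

Z_L = Z_0·(1 + Γ)/(1 − Γ) = 50·(1.71)/(0.295)

Z_L ≈ 289 Ω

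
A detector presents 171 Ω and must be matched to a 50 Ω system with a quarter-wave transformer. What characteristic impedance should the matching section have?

Z_qwt ≈ 92.5 Ω

Z_qwt = √(Z_0·R_L) = √(50 × 171) = √8550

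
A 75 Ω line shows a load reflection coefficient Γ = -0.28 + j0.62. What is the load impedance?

Z_L ≈ 19.9 + j46 Ω

Z_L = Z_0·(1 + Γ)/(1 − Γ) = 75·(0.72 + j0.62)/(1.28 − j0.62)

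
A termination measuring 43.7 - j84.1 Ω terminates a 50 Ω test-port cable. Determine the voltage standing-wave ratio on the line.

VSWR ≈ 5.06

Γ = (Z_L − Z_0)/(Z_L + Z_0) = (-6.3 − j84.1)/(93.7 − j84.1)
|Γ| = 84.3/126 = 0.67
VSWR = (1 + |Γ|)/(1 − |Γ|) = 1.67/0.33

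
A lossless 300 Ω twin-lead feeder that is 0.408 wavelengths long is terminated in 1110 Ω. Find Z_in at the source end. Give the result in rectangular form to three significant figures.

βl = 2π × 0.408 = 147°
tan(βl) = tan(147°) = -0.652
Z_in = Z_0·(Z_L + jZ_0·tanβl)/(Z_0 + jZ_L·tanβl)
     = 300·(1110 − j196)/(300 − j724)

Z_in ≈ 232 + j364 Ω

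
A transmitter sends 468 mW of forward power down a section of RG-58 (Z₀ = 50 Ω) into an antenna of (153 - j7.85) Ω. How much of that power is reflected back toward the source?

|Γ| = |(103 − j7.85)/(203 − j7.85)| = 0.508
|Γ|² = 0.259
P_refl = |Γ|²·P_inc = 121 mW, P_del = (1 − |Γ|²)·P_inc = 347 mW

P_reflected ≈ 121 mW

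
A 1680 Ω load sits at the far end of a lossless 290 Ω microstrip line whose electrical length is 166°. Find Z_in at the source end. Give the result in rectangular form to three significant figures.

tan(βl) = tan(166°) = -0.249
Z_in = Z_0·(Z_L + jZ_0·tanβl)/(Z_0 + jZ_L·tanβl)
     = 290·(1680 − j72.3)/(290 − j419)

Z_in ≈ 578 + j763 Ω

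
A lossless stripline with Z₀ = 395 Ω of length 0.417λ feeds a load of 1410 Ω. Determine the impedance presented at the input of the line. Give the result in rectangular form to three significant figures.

Z_in ≈ 360 + j512 Ω

βl = 2π × 0.417 = 150°
tan(βl) = tan(150°) = -0.575
Z_in = Z_0·(Z_L + jZ_0·tanβl)/(Z_0 + jZ_L·tanβl)
     = 395·(1410 − j227)/(395 − j810)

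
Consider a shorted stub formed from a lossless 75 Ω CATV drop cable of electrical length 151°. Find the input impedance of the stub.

tan(βl) = -0.554
For a shorted stub, Z_in = jZ_0·tan(βl)

Z_in ≈ −j41.6 Ω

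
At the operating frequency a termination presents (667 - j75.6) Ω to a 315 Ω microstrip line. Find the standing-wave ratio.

Γ = (Z_L − Z_0)/(Z_L + Z_0) = (352 − j75.6)/(982 − j75.6)
|Γ| = 360/985 = 0.366
VSWR = (1 + |Γ|)/(1 − |Γ|) = 1.37/0.634

VSWR ≈ 2.15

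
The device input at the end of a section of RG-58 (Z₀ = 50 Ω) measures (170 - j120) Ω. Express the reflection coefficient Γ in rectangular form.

Γ ≈ 0.65 − j0.191

Γ = (Z_L − Z_0)/(Z_L + Z_0) = (120 − j120)/(220 − j120)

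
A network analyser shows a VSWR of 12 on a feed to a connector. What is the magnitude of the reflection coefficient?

|Γ| = (S − 1)/(S + 1) = (12 − 1)/(12 + 1) = 11/13

|Γ| ≈ 0.846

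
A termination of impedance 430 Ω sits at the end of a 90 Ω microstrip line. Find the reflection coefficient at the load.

Γ = 0.654

Γ = (Z_L − Z_0)/(Z_L + Z_0) = (430 − 90)/(430 + 90) = 340/520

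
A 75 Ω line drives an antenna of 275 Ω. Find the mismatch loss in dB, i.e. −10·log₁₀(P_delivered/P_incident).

Γ = (275 − 75)/(275 + 75) = 0.571
|Γ|² = 0.327, so P_del/P_inc = 1 − |Γ|² = 0.673
ML = −10·log₁₀(1 − |Γ|²)

mismatch loss ≈ 1.72 dB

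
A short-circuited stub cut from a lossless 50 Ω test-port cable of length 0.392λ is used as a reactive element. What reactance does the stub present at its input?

X_in ≈ -40.3 Ω (capacitive)

βl = 2π × 0.392 = 141°
tan(βl) = -0.806
For a short-circuited stub, Z_in = jZ_0·tan(βl)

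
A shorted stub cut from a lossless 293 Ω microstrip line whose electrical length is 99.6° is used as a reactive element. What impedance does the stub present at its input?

tan(βl) = -5.91
For a shorted stub, Z_in = jZ_0·tan(βl)

Z_in ≈ −j1730 Ω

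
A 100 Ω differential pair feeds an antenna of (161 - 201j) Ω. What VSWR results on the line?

Γ = (Z_L − Z_0)/(Z_L + Z_0) = (61 − j201)/(261 − j201)
|Γ| = 210/329 = 0.638
VSWR = (1 + |Γ|)/(1 − |Γ|) = 1.64/0.362

VSWR ≈ 4.52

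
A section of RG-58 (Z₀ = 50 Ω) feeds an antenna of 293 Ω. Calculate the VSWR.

For a purely resistive load, VSWR = R_L/Z_0 or Z_0/R_L (whichever > 1) = 293/50

VSWR ≈ 5.86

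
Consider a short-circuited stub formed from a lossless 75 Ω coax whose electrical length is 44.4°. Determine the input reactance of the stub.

X_in ≈ 73.4 Ω (inductive)

tan(βl) = 0.979
For a short-circuited stub, Z_in = jZ_0·tan(βl)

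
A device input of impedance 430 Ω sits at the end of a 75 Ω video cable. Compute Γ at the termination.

Γ = 0.703

Γ = (Z_L − Z_0)/(Z_L + Z_0) = (430 − 75)/(430 + 75) = 355/505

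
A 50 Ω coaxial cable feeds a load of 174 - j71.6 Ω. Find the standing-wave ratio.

VSWR ≈ 4.11

Γ = (Z_L − Z_0)/(Z_L + Z_0) = (124 − j71.6)/(224 − j71.6)
|Γ| = 143/235 = 0.609
VSWR = (1 + |Γ|)/(1 − |Γ|) = 1.61/0.391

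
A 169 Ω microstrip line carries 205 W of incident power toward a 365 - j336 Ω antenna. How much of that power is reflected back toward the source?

|Γ| = |(196 − j336)/(534 − j336)| = 0.617
|Γ|² = 0.38
P_refl = |Γ|²·P_inc = 77.9 W, P_del = (1 − |Γ|²)·P_inc = 127 W

P_reflected ≈ 77.9 W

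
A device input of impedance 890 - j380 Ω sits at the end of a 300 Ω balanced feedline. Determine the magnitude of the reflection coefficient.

Γ = (Z_L − Z_0)/(Z_L + Z_0) = (590 − j380)/(1190 − j380)
|Γ| = 702/1250

|Γ| ≈ 0.562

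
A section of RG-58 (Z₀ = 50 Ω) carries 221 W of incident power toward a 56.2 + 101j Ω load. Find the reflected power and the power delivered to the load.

|Γ| = |(6.2 + j101)/(106.2 + j101)| = 0.69
|Γ|² = 0.477
P_refl = |Γ|²·P_inc = 105 W, P_del = (1 − |Γ|²)·P_inc = 116 W

P_reflected ≈ 105 W; P_delivered ≈ 116 W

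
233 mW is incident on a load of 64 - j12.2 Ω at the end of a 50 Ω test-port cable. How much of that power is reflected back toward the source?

|Γ| = |(14 − j12.2)/(114 − j12.2)| = 0.162
|Γ|² = 0.0262
P_refl = |Γ|²·P_inc = 6.11 mW, P_del = (1 − |Γ|²)·P_inc = 227 mW

P_reflected ≈ 6.11 mW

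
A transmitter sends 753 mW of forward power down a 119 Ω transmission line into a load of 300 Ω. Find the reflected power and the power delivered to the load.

P_reflected ≈ 141 mW; P_delivered ≈ 612 mW

Γ = (300 − 119)/(300 + 119) = 0.432
|Γ|² = 0.187
P_refl = |Γ|²·P_inc = 141 mW, P_del = (1 − |Γ|²)·P_inc = 612 mW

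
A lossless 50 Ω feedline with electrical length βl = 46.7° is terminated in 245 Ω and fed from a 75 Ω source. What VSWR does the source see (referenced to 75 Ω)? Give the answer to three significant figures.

VSWR ≈ 5.46

tan(βl) = 1.06
Z_in = Z_0·(Z_L + jZ_0·tanβl)/(Z_0 + jZ_L·tanβl) = 18.6 − j43.5 Ω
Γ_s = (Z_in − Z_s)/(Z_in + Z_s) = (-56.4 − j43.5)/(93.6 − j43.5), |Γ_s| = 0.691
VSWR = (1 + |Γ_s|)/(1 − |Γ_s|)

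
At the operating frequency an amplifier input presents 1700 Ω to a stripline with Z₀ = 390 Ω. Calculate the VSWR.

VSWR ≈ 4.36

For a purely resistive load, VSWR = R_L/Z_0 or Z_0/R_L (whichever > 1) = 1700/390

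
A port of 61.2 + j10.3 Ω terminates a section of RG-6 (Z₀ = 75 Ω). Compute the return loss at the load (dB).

RL ≈ 18 dB

Γ = (-13.8 + j10.3)/(136.2 + j10.3), |Γ| = 0.126
RL = −20·log₁₀|Γ| = −20·log₁₀(0.126)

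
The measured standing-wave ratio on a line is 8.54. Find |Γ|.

|Γ| = (S − 1)/(S + 1) = (8.54 − 1)/(8.54 + 1) = 7.54/9.54

|Γ| ≈ 0.79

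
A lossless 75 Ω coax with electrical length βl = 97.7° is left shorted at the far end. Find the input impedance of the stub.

Z_in ≈ −j555 Ω

tan(βl) = -7.4
For a shorted stub, Z_in = jZ_0·tan(βl)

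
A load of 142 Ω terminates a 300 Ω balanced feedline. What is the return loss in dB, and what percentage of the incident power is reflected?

Γ = (142 − 300)/(142 + 300) = -0.357
RL = −20·log₁₀(0.357) = 8.94 dB
P_refl/P_inc = |Γ|² = 0.128

RL ≈ 8.94 dB; 12.8% of incident power reflected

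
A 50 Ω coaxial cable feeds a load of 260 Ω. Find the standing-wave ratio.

For a purely resistive load, VSWR = R_L/Z_0 or Z_0/R_L (whichever > 1) = 260/50

VSWR ≈ 5.2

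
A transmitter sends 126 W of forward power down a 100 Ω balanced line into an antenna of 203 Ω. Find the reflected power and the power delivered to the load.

P_reflected ≈ 14.6 W; P_delivered ≈ 111 W

Γ = (203 − 100)/(203 + 100) = 0.34
|Γ|² = 0.116
P_refl = |Γ|²·P_inc = 14.6 W, P_del = (1 − |Γ|²)·P_inc = 111 W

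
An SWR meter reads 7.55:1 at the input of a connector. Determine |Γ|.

|Γ| ≈ 0.766

|Γ| = (S − 1)/(S + 1) = (7.55 − 1)/(7.55 + 1) = 6.55/8.55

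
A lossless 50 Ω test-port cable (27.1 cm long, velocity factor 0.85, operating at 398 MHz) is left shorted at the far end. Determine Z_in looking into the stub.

Z_in ≈ −j26.3 Ω

λ = v/f = 0.85·c / 398 MHz = 0.641 m
βl = 2π·l/λ = 2π × 0.423 = 152°
tan(βl) = -0.526
For a shorted stub, Z_in = jZ_0·tan(βl)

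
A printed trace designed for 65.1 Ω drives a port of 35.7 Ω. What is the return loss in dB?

Γ = (35.7 − 65.1)/(35.7 + 65.1) = -0.292
RL = −20·log₁₀|Γ| = −20·log₁₀(0.292)

RL ≈ 10.7 dB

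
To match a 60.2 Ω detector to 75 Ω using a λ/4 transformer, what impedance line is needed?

Z_qwt = √(Z_0·R_L) = √(75 × 60.2) = √4515

Z_qwt ≈ 67.2 Ω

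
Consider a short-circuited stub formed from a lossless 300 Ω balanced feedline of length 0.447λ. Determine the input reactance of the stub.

X_in ≈ -104 Ω (capacitive)

βl = 2π × 0.447 = 161°
tan(βl) = -0.346
For a short-circuited stub, Z_in = jZ_0·tan(βl)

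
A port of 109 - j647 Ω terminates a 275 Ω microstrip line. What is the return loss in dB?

Γ = (-166 − j647)/(384 − j647), |Γ| = 0.888
RL = −20·log₁₀|Γ| = −20·log₁₀(0.888)

RL ≈ 1.03 dB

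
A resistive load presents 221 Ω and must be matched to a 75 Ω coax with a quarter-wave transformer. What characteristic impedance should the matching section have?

Z_qwt ≈ 129 Ω

Z_qwt = √(Z_0·R_L) = √(75 × 221) = √16580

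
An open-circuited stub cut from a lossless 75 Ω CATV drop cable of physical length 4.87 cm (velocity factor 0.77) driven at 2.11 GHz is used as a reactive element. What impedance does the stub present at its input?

λ = v/f = 0.77·c / 2.11 GHz = 0.109 m
βl = 2π·l/λ = 2π × 0.445 = 160°
tan(βl) = -0.361
For an open-circuited stub, Z_in = −jZ_0·cot(βl) = −jZ_0/tan(βl)

Z_in ≈ +j208 Ω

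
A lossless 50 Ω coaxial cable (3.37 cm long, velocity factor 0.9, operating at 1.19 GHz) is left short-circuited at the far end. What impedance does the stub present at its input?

Z_in ≈ +j67.5 Ω

λ = v/f = 0.9·c / 1.19 GHz = 0.227 m
βl = 2π·l/λ = 2π × 0.149 = 53.5°
tan(βl) = 1.35
For a short-circuited stub, Z_in = jZ_0·tan(βl)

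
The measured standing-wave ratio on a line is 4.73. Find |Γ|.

|Γ| = (S − 1)/(S + 1) = (4.73 − 1)/(4.73 + 1) = 3.73/5.73

|Γ| ≈ 0.651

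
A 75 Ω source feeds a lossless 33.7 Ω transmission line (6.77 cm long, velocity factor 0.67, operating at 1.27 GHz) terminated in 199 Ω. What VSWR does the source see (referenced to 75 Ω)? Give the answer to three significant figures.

VSWR ≈ 4.78

λ = v/f = 0.67·c / 1.27 GHz = 0.158 m
βl = 2π·l/λ = 2π × 0.428 = 154°
tan(βl) = -0.488
Z_in = Z_0·(Z_L + jZ_0·tanβl)/(Z_0 + jZ_L·tanβl) = 26.5 + j59.9 Ω
Γ_s = (Z_in − Z_s)/(Z_in + Z_s) = (-48.5 + j59.9)/(101 + j59.9), |Γ_s| = 0.654
VSWR = (1 + |Γ_s|)/(1 − |Γ_s|)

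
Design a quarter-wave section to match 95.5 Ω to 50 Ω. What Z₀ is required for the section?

Z_qwt ≈ 69.1 Ω

Z_qwt = √(Z_0·R_L) = √(50 × 95.5) = √4775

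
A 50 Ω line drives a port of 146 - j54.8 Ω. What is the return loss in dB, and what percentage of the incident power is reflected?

Γ = (96 − j54.8)/(196 − j54.8), |Γ| = 0.543
RL = −20·log₁₀(0.543) = 5.3 dB
P_refl/P_inc = |Γ|² = 0.295

RL ≈ 5.3 dB; 29.5% of incident power reflected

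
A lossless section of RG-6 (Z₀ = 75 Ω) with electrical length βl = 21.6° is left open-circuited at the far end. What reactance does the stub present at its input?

X_in ≈ -189 Ω (capacitive)

tan(βl) = 0.396
For an open-circuited stub, Z_in = −jZ_0·cot(βl) = −jZ_0/tan(βl)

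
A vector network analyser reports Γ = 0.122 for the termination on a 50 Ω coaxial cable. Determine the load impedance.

Z_L ≈ 63.9 Ω

Z_L = Z_0·(1 + Γ)/(1 − Γ) = 50·(1.12)/(0.878)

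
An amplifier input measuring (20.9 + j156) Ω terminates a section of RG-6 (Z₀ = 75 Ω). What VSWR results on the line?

VSWR ≈ 19.3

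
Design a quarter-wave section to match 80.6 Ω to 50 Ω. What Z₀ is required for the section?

Z_qwt = √(Z_0·R_L) = √(50 × 80.6) = √4030

Z_qwt ≈ 63.5 Ω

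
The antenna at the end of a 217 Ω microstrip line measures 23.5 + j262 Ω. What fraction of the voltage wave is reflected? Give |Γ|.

|Γ| ≈ 0.916

Γ = (Z_L − Z_0)/(Z_L + Z_0) = (-193.5 + j262)/(240.5 + j262)
|Γ| = 326/356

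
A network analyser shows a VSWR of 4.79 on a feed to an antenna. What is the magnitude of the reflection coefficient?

|Γ| ≈ 0.655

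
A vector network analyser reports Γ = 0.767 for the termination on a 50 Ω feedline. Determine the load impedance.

Z_L ≈ 379 Ω

Z_L = Z_0·(1 + Γ)/(1 − Γ) = 50·(1.77)/(0.233)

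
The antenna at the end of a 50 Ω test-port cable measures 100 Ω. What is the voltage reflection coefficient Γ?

Γ = 0.333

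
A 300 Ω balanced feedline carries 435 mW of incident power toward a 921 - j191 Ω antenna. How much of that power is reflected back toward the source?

|Γ| = |(621 − j191)/(1221 − j191)| = 0.526
|Γ|² = 0.276
P_refl = |Γ|²·P_inc = 120 mW, P_del = (1 − |Γ|²)·P_inc = 315 mW

P_reflected ≈ 120 mW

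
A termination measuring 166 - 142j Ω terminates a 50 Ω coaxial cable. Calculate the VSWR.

VSWR ≈ 5.88

Γ = (Z_L − Z_0)/(Z_L + Z_0) = (116 − j142)/(216 − j142)
|Γ| = 183/258 = 0.709
VSWR = (1 + |Γ|)/(1 − |Γ|) = 1.71/0.291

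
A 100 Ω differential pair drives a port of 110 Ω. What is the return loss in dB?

RL ≈ 26.4 dB

Γ = (110 − 100)/(110 + 100) = 0.0476
RL = −20·log₁₀|Γ| = −20·log₁₀(0.0476)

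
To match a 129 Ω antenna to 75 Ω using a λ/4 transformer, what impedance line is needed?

Z_qwt ≈ 98.4 Ω

Z_qwt = √(Z_0·R_L) = √(75 × 129) = √9675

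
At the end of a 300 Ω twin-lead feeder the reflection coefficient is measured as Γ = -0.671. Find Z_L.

Z_L ≈ 59.1 Ω

Z_L = Z_0·(1 + Γ)/(1 − Γ) = 300·(0.329)/(1.67)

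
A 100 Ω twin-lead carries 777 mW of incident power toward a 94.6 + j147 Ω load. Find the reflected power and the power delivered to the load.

|Γ| = |(-5.4 + j147)/(194.6 + j147)| = 0.603
|Γ|² = 0.364
P_refl = |Γ|²·P_inc = 283 mW, P_del = (1 − |Γ|²)·P_inc = 494 mW

P_reflected ≈ 283 mW; P_delivered ≈ 494 mW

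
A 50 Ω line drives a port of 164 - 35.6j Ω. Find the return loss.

RL ≈ 5.18 dB

Γ = (114 − j35.6)/(214 − j35.6), |Γ| = 0.551
RL = −20·log₁₀|Γ| = −20·log₁₀(0.551)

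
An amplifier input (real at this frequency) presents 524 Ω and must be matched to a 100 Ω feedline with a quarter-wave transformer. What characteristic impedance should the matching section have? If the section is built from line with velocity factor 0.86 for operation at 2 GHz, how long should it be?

Z_qwt = √(Z_0·R_L) = √(100 × 524) = √52400
λ = 0.86·c/f = 0.129 m, so l = λ/4 = 0.0323 m

Z_qwt ≈ 229 Ω; length ≈ 3.23 cm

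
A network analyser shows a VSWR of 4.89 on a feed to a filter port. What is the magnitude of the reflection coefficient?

|Γ| ≈ 0.66

|Γ| = (S − 1)/(S + 1) = (4.89 − 1)/(4.89 + 1) = 3.89/5.89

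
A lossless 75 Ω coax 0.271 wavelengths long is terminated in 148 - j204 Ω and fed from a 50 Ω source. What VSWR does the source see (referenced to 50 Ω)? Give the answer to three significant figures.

βl = 2π × 0.271 = 97.6°
tan(βl) = -7.53
Z_in = Z_0·(Z_L + jZ_0·tanβl)/(Z_0 + jZ_L·tanβl) = 14.2 + j28.6 Ω
Γ_s = (Z_in − Z_s)/(Z_in + Z_s) = (-35.8 + j28.6)/(64.2 + j28.6), |Γ_s| = 0.652
VSWR = (1 + |Γ_s|)/(1 − |Γ_s|)

VSWR ≈ 4.74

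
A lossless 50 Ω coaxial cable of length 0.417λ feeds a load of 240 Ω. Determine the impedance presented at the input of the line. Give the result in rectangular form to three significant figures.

βl = 2π × 0.417 = 150°
tan(βl) = tan(150°) = -0.575
Z_in = Z_0·(Z_L + jZ_0·tanβl)/(Z_0 + jZ_L·tanβl)
     = 50·(240 − j28.7)/(50 − j138)

Z_in ≈ 37.1 + j73.6 Ω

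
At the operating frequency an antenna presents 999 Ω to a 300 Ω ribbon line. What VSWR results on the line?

VSWR ≈ 3.33

Γ = (999 − 300)/(999 + 300) = 0.538
VSWR = (1 + 0.538)/(1 − 0.538)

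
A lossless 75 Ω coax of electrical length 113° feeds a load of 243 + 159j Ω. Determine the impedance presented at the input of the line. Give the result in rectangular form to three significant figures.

tan(βl) = tan(113°) = -2.36
Z_in = Z_0·(Z_L + jZ_0·tanβl)/(Z_0 + jZ_L·tanβl)
     = 75·(243 − j17.7)/(450 − j572)

Z_in ≈ 16.9 + j18.6 Ω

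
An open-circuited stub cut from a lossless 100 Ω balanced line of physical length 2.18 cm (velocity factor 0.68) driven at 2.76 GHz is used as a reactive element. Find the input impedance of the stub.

Z_in ≈ +j29 Ω

λ = v/f = 0.68·c / 2.76 GHz = 0.0739 m
βl = 2π·l/λ = 2π × 0.295 = 106°
tan(βl) = -3.45
For an open-circuited stub, Z_in = −jZ_0·cot(βl) = −jZ_0/tan(βl)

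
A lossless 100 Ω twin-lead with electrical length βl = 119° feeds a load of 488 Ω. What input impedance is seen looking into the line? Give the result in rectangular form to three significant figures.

tan(βl) = tan(119°) = -1.8
Z_in = Z_0·(Z_L + jZ_0·tanβl)/(Z_0 + jZ_L·tanβl)
     = 100·(488 − j180)/(100 − j880)

Z_in ≈ 26.4 + j52.4 Ω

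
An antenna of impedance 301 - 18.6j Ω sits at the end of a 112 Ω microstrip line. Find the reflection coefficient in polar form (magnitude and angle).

Γ = (Z_L − Z_0)/(Z_L + Z_0) = (189 − j18.6)/(413 − j18.6)
|Γ| = 190/413 = 0.459

Γ ≈ 0.459 ∠ -3.04°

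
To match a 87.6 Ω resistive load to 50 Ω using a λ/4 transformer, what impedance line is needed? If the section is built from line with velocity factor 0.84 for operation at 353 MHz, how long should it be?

Z_qwt ≈ 66.2 Ω; length ≈ 17.8 cm

Z_qwt = √(Z_0·R_L) = √(50 × 87.6) = √4380
λ = 0.84·c/f = 0.714 m, so l = λ/4 = 0.178 m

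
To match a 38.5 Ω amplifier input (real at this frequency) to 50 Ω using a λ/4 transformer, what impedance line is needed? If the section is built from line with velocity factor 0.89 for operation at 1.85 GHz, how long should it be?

Z_qwt ≈ 43.9 Ω; length ≈ 3.61 cm

Z_qwt = √(Z_0·R_L) = √(50 × 38.5) = √1925
λ = 0.89·c/f = 0.144 m, so l = λ/4 = 0.0361 m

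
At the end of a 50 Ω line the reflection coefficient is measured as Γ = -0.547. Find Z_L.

Z_L = Z_0·(1 + Γ)/(1 − Γ) = 50·(0.453)/(1.55)

Z_L ≈ 14.6 Ω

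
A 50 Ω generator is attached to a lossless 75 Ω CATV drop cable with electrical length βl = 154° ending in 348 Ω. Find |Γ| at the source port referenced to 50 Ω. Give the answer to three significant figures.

tan(βl) = -0.488
Z_in = Z_0·(Z_L + jZ_0·tanβl)/(Z_0 + jZ_L·tanβl) = 70.4 + j123 Ω
Γ_s = (Z_in − Z_s)/(Z_in + Z_s) = (20.4 + j123)/(120 + j123), |Γ_s| = 0.724

|Γ| ≈ 0.724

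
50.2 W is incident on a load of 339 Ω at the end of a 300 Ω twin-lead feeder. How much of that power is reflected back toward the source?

Γ = (339 − 300)/(339 + 300) = 0.061
|Γ|² = 0.00373
P_refl = |Γ|²·P_inc = 0.187 W, P_del = (1 − |Γ|²)·P_inc = 50 W

P_reflected ≈ 0.187 W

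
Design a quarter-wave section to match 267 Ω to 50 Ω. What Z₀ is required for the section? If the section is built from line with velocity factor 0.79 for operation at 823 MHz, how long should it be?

Z_qwt ≈ 116 Ω; length ≈ 7.2 cm

Z_qwt = √(Z_0·R_L) = √(50 × 267) = √13350
λ = 0.79·c/f = 0.288 m, so l = λ/4 = 0.072 m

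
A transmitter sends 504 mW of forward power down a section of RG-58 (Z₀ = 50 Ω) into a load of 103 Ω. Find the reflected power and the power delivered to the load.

Γ = (103 − 50)/(103 + 50) = 0.346
|Γ|² = 0.12
P_refl = |Γ|²·P_inc = 60.5 mW, P_del = (1 − |Γ|²)·P_inc = 444 mW

P_reflected ≈ 60.5 mW; P_delivered ≈ 444 mW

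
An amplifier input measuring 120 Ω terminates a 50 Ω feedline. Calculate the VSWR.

Γ = (120 − 50)/(120 + 50) = 0.412
VSWR = (1 + 0.412)/(1 − 0.412)

VSWR ≈ 2.4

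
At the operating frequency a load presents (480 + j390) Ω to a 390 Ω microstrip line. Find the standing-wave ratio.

VSWR ≈ 2.45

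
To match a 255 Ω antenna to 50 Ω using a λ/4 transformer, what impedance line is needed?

Z_qwt = √(Z_0·R_L) = √(50 × 255) = √12750

Z_qwt ≈ 113 Ω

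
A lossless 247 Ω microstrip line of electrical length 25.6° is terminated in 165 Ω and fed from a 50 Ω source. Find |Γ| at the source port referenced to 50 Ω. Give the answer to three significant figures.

|Γ| ≈ 0.607

tan(βl) = 0.479
Z_in = Z_0·(Z_L + jZ_0·tanβl)/(Z_0 + jZ_L·tanβl) = 184 + j59.4 Ω
Γ_s = (Z_in − Z_s)/(Z_in + Z_s) = (134 + j59.4)/(234 + j59.4), |Γ_s| = 0.607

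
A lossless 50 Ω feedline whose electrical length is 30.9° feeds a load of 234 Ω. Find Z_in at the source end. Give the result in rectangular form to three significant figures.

tan(βl) = tan(30.9°) = 0.598
Z_in = Z_0·(Z_L + jZ_0·tanβl)/(Z_0 + jZ_L·tanβl)
     = 50·(234 + j29.9)/(50 + j140)

Z_in ≈ 35.9 − j70.7 Ω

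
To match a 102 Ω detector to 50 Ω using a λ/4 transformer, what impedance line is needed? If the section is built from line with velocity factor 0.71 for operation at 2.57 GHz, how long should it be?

Z_qwt = √(Z_0·R_L) = √(50 × 102) = √5100
λ = 0.71·c/f = 0.0829 m, so l = λ/4 = 0.0207 m

Z_qwt ≈ 71.4 Ω; length ≈ 2.07 cm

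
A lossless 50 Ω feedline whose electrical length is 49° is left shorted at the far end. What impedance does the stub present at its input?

tan(βl) = 1.15
For a shorted stub, Z_in = jZ_0·tan(βl)

Z_in ≈ +j57.5 Ω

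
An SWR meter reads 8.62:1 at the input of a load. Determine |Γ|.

|Γ| ≈ 0.792

|Γ| = (S − 1)/(S + 1) = (8.62 − 1)/(8.62 + 1) = 7.62/9.62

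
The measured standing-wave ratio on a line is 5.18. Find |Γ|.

|Γ| ≈ 0.676

|Γ| = (S − 1)/(S + 1) = (5.18 − 1)/(5.18 + 1) = 4.18/6.18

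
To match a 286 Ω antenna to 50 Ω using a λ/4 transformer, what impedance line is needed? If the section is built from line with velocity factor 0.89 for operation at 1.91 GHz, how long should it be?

Z_qwt ≈ 120 Ω; length ≈ 3.49 cm

Z_qwt = √(Z_0·R_L) = √(50 × 286) = √14300
λ = 0.89·c/f = 0.14 m, so l = λ/4 = 0.0349 m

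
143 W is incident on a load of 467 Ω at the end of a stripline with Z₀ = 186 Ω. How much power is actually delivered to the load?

Γ = (467 − 186)/(467 + 186) = 0.43
|Γ|² = 0.185
P_refl = |Γ|²·P_inc = 26.5 W, P_del = (1 − |Γ|²)·P_inc = 117 W

P_delivered ≈ 117 W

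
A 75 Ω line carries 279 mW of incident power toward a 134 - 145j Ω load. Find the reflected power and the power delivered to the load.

P_reflected ≈ 106 mW; P_delivered ≈ 173 mW

|Γ| = |(59 − j145)/(209 − j145)| = 0.615
|Γ|² = 0.379
P_refl = |Γ|²·P_inc = 106 mW, P_del = (1 − |Γ|²)·P_inc = 173 mW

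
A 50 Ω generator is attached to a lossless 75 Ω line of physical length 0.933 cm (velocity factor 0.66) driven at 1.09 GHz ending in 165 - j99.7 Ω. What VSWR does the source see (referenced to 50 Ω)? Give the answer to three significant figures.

VSWR ≈ 4.04

λ = v/f = 0.66·c / 1.09 GHz = 0.182 m
βl = 2π·l/λ = 2π × 0.0514 = 18.5°
tan(βl) = 0.334
Z_in = Z_0·(Z_L + jZ_0·tanβl)/(Z_0 + jZ_L·tanβl) = 69.8 − j87.2 Ω
Γ_s = (Z_in − Z_s)/(Z_in + Z_s) = (19.8 − j87.2)/(120 − j87.2), |Γ_s| = 0.603
VSWR = (1 + |Γ_s|)/(1 − |Γ_s|)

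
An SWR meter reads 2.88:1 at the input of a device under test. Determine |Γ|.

|Γ| = (S − 1)/(S + 1) = (2.88 − 1)/(2.88 + 1) = 1.88/3.88

|Γ| ≈ 0.485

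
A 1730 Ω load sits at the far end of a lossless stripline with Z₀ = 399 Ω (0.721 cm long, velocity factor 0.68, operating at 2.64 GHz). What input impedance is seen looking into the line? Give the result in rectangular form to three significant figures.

Z_in ≈ 268 − j508 Ω

λ = v/f = 0.68·c / 2.64 GHz = 0.0773 m
βl = 2π·l/λ = 2π × 0.0933 = 33.6°
tan(βl) = tan(33.6°) = 0.664
Z_in = Z_0·(Z_L + jZ_0·tanβl)/(Z_0 + jZ_L·tanβl)
     = 399·(1730 + j265)/(399 + j1150)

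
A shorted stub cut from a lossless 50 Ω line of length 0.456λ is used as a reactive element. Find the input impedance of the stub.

Z_in ≈ −j14.2 Ω

βl = 2π × 0.456 = 164°
tan(βl) = -0.284
For a shorted stub, Z_in = jZ_0·tan(βl)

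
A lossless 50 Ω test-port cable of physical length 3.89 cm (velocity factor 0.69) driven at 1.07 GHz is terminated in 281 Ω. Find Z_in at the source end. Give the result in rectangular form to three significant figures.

Z_in ≈ 9.76 − j15.3 Ω

λ = v/f = 0.69·c / 1.07 GHz = 0.193 m
βl = 2π·l/λ = 2π × 0.201 = 72.4°
tan(βl) = tan(72.4°) = 3.15
Z_in = Z_0·(Z_L + jZ_0·tanβl)/(Z_0 + jZ_L·tanβl)
     = 50·(281 + j158)/(50 + j885)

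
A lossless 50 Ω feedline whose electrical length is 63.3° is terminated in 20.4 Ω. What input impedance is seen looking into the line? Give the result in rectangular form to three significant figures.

tan(βl) = tan(63.3°) = 1.99
Z_in = Z_0·(Z_L + jZ_0·tanβl)/(Z_0 + jZ_L·tanβl)
     = 50·(20.4 + j99.4)/(50 + j40.6)

Z_in ≈ 60.9 + j50 Ω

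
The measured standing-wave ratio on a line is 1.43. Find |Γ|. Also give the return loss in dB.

|Γ| ≈ 0.177; return loss ≈ 15 dB

|Γ| = (S − 1)/(S + 1) = (1.43 − 1)/(1.43 + 1) = 0.43/2.43
RL = −20·log₁₀|Γ| = −20·log₁₀(0.177)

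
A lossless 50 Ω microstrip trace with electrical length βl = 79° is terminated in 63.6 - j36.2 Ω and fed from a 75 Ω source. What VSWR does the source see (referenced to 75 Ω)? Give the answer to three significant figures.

tan(βl) = 5.14
Z_in = Z_0·(Z_L + jZ_0·tanβl)/(Z_0 + jZ_L·tanβl) = 26.8 + j9.64 Ω
Γ_s = (Z_in − Z_s)/(Z_in + Z_s) = (-48.2 + j9.64)/(102 + j9.64), |Γ_s| = 0.48
VSWR = (1 + |Γ_s|)/(1 − |Γ_s|)

VSWR ≈ 2.85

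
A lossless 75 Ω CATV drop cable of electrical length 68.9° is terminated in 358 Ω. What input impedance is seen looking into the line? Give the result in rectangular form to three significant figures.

Z_in ≈ 17.9 − j27.5 Ω

tan(βl) = tan(68.9°) = 2.59
Z_in = Z_0·(Z_L + jZ_0·tanβl)/(Z_0 + jZ_L·tanβl)
     = 75·(358 + j194)/(75 + j928)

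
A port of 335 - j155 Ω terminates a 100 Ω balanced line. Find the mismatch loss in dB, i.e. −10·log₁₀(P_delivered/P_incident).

mismatch loss ≈ 2.02 dB

Γ = (235 − j155)/(435 − j155), |Γ| = 0.61
|Γ|² = 0.372, so P_del/P_inc = 1 − |Γ|² = 0.628
ML = −10·log₁₀(1 − |Γ|²)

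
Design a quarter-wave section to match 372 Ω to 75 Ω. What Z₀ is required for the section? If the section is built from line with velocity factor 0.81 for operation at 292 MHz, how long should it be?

Z_qwt ≈ 167 Ω; length ≈ 20.8 cm

Z_qwt = √(Z_0·R_L) = √(75 × 372) = √27900
λ = 0.81·c/f = 0.832 m, so l = λ/4 = 0.208 m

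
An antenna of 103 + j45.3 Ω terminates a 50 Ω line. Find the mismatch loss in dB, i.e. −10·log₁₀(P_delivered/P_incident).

mismatch loss ≈ 0.92 dB

Γ = (53 + j45.3)/(153 + j45.3), |Γ| = 0.437
|Γ|² = 0.191, so P_del/P_inc = 1 − |Γ|² = 0.809
ML = −10·log₁₀(1 − |Γ|²)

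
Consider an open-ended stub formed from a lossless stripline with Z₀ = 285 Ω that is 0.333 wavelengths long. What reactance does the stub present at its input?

X_in ≈ 164 Ω (inductive)

βl = 2π × 0.333 = 120°
tan(βl) = -1.74
For an open-ended stub, Z_in = −jZ_0·cot(βl) = −jZ_0/tan(βl)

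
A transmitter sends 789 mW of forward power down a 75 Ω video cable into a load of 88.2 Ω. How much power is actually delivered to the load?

Γ = (88.2 − 75)/(88.2 + 75) = 0.0809
|Γ|² = 0.00654
P_refl = |Γ|²·P_inc = 5.16 mW, P_del = (1 − |Γ|²)·P_inc = 784 mW

P_delivered ≈ 784 mW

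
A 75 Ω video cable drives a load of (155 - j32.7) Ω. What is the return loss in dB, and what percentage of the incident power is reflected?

Γ = (80 − j32.7)/(230 − j32.7), |Γ| = 0.372
RL = −20·log₁₀(0.372) = 8.59 dB
P_refl/P_inc = |Γ|² = 0.138

RL ≈ 8.59 dB; 13.8% of incident power reflected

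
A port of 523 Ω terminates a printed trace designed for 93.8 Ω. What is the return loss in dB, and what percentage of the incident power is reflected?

RL ≈ 3.15 dB; 48.4% of incident power reflected

Γ = (523 − 93.8)/(523 + 93.8) = 0.696
RL = −20·log₁₀(0.696) = 3.15 dB
P_refl/P_inc = |Γ|² = 0.484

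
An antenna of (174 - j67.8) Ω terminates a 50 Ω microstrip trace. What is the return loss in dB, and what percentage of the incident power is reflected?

Γ = (124 − j67.8)/(224 − j67.8), |Γ| = 0.604
RL = −20·log₁₀(0.604) = 4.38 dB
P_refl/P_inc = |Γ|² = 0.365

RL ≈ 4.38 dB; 36.5% of incident power reflected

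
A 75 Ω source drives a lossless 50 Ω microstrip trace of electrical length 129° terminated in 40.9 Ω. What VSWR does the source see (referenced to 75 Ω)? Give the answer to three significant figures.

tan(βl) = -1.23
Z_in = Z_0·(Z_L + jZ_0·tanβl)/(Z_0 + jZ_L·tanβl) = 51.1 − j10.1 Ω
Γ_s = (Z_in − Z_s)/(Z_in + Z_s) = (-23.9 − j10.1)/(126 − j10.1), |Γ_s| = 0.205
VSWR = (1 + |Γ_s|)/(1 − |Γ_s|)

VSWR ≈ 1.52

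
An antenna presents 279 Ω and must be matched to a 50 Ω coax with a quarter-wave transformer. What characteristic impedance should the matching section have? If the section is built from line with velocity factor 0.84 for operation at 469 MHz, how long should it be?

Z_qwt ≈ 118 Ω; length ≈ 13.4 cm

Z_qwt = √(Z_0·R_L) = √(50 × 279) = √13950
λ = 0.84·c/f = 0.537 m, so l = λ/4 = 0.134 m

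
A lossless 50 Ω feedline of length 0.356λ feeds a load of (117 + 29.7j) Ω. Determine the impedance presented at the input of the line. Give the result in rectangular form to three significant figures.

βl = 2π × 0.356 = 128°
tan(βl) = tan(128°) = -1.27
Z_in = Z_0·(Z_L + jZ_0·tanβl)/(Z_0 + jZ_L·tanβl)
     = 50·(117 − j33.9)/(87.8 − j149)

Z_in ≈ 25.6 + j24.2 Ω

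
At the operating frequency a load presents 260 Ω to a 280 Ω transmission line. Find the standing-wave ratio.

Γ = (260 − 280)/(260 + 280) = -0.037
VSWR = (1 + 0.037)/(1 − 0.037)

VSWR ≈ 1.08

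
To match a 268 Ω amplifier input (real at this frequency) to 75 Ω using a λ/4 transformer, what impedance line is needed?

Z_qwt ≈ 142 Ω

Z_qwt = √(Z_0·R_L) = √(75 × 268) = √20100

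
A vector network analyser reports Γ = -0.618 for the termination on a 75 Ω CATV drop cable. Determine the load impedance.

Z_L = Z_0·(1 + Γ)/(1 − Γ) = 75·(0.382)/(1.62)

Z_L ≈ 17.7 Ω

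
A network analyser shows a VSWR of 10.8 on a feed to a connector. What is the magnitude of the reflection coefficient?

|Γ| = (S − 1)/(S + 1) = (10.8 − 1)/(10.8 + 1) = 9.8/11.8

|Γ| ≈ 0.831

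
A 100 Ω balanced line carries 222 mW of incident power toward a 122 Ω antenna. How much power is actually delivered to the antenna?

Γ = (122 − 100)/(122 + 100) = 0.0991
|Γ|² = 0.00982
P_refl = |Γ|²·P_inc = 2.18 mW, P_del = (1 − |Γ|²)·P_inc = 220 mW

P_delivered ≈ 220 mW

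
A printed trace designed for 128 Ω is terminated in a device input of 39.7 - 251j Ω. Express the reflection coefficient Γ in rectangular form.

Γ = (Z_L − Z_0)/(Z_L + Z_0) = (-88.3 − j251)/(167.7 − j251)

Γ ≈ 0.529 − j0.705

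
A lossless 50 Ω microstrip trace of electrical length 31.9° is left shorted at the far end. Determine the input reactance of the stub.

tan(βl) = 0.622
For a shorted stub, Z_in = jZ_0·tan(βl)

X_in ≈ 31.1 Ω (inductive)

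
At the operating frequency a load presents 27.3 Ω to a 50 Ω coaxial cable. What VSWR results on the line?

Γ = (27.3 − 50)/(27.3 + 50) = -0.294
VSWR = (1 + 0.294)/(1 − 0.294)

VSWR ≈ 1.83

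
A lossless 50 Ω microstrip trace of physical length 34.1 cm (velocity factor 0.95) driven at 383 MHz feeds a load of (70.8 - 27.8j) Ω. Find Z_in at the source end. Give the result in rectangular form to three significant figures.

Z_in ≈ 87.4 − j9.39 Ω

λ = v/f = 0.95·c / 383 MHz = 0.744 m
βl = 2π·l/λ = 2π × 0.458 = 165°
tan(βl) = tan(165°) = -0.268
Z_in = Z_0·(Z_L + jZ_0·tanβl)/(Z_0 + jZ_L·tanβl)
     = 50·(70.8 − j41.2)/(42.5 − j19)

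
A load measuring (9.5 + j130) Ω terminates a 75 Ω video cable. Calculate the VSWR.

Γ = (Z_L − Z_0)/(Z_L + Z_0) = (-65.5 + j130)/(84.5 + j130)
|Γ| = 146/155 = 0.939
VSWR = (1 + |Γ|)/(1 − |Γ|) = 1.94/0.0611

VSWR ≈ 31.7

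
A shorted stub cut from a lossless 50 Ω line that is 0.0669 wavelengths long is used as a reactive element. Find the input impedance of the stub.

βl = 2π × 0.0669 = 24.1°
tan(βl) = 0.447
For a shorted stub, Z_in = jZ_0·tan(βl)

Z_in ≈ +j22.3 Ω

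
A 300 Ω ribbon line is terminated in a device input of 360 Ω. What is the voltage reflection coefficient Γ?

Γ = 0.0909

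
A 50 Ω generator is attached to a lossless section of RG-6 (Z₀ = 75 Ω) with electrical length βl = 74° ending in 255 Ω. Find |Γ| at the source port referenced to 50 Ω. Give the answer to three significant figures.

tan(βl) = 3.49
Z_in = Z_0·(Z_L + jZ_0·tanβl)/(Z_0 + jZ_L·tanβl) = 23.7 − j19.5 Ω
Γ_s = (Z_in − Z_s)/(Z_in + Z_s) = (-26.3 − j19.5)/(73.7 − j19.5), |Γ_s| = 0.429

|Γ| ≈ 0.429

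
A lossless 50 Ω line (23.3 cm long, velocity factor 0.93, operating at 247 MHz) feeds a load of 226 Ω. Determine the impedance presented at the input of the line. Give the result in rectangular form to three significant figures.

Z_in ≈ 11.9 − j13.4 Ω

λ = v/f = 0.93·c / 247 MHz = 1.13 m
βl = 2π·l/λ = 2π × 0.206 = 74.3°
tan(βl) = tan(74.3°) = 3.55
Z_in = Z_0·(Z_L + jZ_0·tanβl)/(Z_0 + jZ_L·tanβl)
     = 50·(226 + j177)/(50 + j802)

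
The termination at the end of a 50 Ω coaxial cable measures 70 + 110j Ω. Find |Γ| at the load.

Γ = (Z_L − Z_0)/(Z_L + Z_0) = (20 + j110)/(120 + j110)
|Γ| = 112/163

|Γ| ≈ 0.687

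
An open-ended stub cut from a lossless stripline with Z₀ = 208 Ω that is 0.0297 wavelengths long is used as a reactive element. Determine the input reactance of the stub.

X_in ≈ -1100 Ω (capacitive)

βl = 2π × 0.0297 = 10.7°
tan(βl) = 0.189
For an open-ended stub, Z_in = −jZ_0·cot(βl) = −jZ_0/tan(βl)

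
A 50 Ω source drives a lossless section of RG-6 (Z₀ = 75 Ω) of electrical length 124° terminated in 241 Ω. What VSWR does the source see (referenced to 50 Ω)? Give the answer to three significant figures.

VSWR ≈ 3.04

tan(βl) = -1.48
Z_in = Z_0·(Z_L + jZ_0·tanβl)/(Z_0 + jZ_L·tanβl) = 32.5 + j43.8 Ω
Γ_s = (Z_in − Z_s)/(Z_in + Z_s) = (-17.5 + j43.8)/(82.5 + j43.8), |Γ_s| = 0.504
VSWR = (1 + |Γ_s|)/(1 − |Γ_s|)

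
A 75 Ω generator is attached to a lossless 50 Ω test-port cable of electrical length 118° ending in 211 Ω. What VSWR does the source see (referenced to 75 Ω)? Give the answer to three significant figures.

tan(βl) = -1.88
Z_in = Z_0·(Z_L + jZ_0·tanβl)/(Z_0 + jZ_L·tanβl) = 15 + j24.7 Ω
Γ_s = (Z_in − Z_s)/(Z_in + Z_s) = (-60 + j24.7)/(90 + j24.7), |Γ_s| = 0.696
VSWR = (1 + |Γ_s|)/(1 − |Γ_s|)

VSWR ≈ 5.58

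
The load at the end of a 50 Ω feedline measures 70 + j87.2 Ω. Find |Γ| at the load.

|Γ| ≈ 0.603

Γ = (Z_L − Z_0)/(Z_L + Z_0) = (20 + j87.2)/(120 + j87.2)
|Γ| = 89.5/148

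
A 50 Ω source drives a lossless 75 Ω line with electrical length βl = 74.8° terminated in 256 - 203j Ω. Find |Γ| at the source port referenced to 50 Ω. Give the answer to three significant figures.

|Γ| ≈ 0.588

tan(βl) = 3.68
Z_in = Z_0·(Z_L + jZ_0·tanβl)/(Z_0 + jZ_L·tanβl) = 13.4 − j8.69 Ω
Γ_s = (Z_in − Z_s)/(Z_in + Z_s) = (-36.6 − j8.69)/(63.4 − j8.69), |Γ_s| = 0.588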